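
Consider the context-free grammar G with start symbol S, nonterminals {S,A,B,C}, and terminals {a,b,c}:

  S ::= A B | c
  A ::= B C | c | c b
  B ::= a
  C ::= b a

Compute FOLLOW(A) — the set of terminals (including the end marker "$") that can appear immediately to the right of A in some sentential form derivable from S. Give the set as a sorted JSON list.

FIRST iteration:
round 1:
  A via A→c: +{c}
  B via B→a: +{a}
  C via C→b a: +{b}
  S via S→A B: +{c}
  S: {c}  A: {c}  B: {a}  C: {b}
round 2:
  A via A→B C: +{a}
  S via S→A B: +{a}
  S: {a,c}  A: {a,c}  B: {a}  C: {b}
round 3: done
  S: {a,c}  A: {a,c}  B: {a}  C: {b}

Compute FOLLOW by fixpoint:
initialize: $ ∈ FOLLOW(S)
pass 1:
  A→B C: FOLLOW(B) ⊇ FIRST(C) = {b}; new: +{b}
  S→A B: FOLLOW(A) ⊇ FIRST(B) = {a}; new: +{a}
  S→A B: FOLLOW(B) ⊇ FOLLOW(S) ⊇ {$}; new: +{$}
  FOLLOW[S]={$}  FOLLOW[A]={a}  FOLLOW[B]={$,b}  FOLLOW[C]={}
pass 2:
  A→B C: FOLLOW(C) ⊇ FOLLOW(A) ⊇ {a}; new: +{a}
  FOLLOW[S]={$}  FOLLOW[A]={a}  FOLLOW[B]={$,b}  FOLLOW[C]={a}
pass 3: — fixpoint
  FOLLOW[S]={$}  FOLLOW[A]={a}  FOLLOW[B]={$,b}  FOLLOW[C]={a}

FOLLOW(A) = ["a"]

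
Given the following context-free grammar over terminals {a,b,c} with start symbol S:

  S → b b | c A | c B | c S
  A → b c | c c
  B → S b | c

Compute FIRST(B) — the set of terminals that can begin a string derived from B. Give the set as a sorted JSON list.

Compute FIRST by fixpoint:
[1]
  A via A→b c: +{b}
  A via A→c c: +{c}
  B via B→c: +{c}
  S via S→b b: +{b}
  S via S→c A: +{c}
  S: {b,c}  A: {b,c}  B: {c}
[2]
  B via B→S b: +{b}
  S: {b,c}  A: {b,c}  B: {b,c}
[3] — fixpoint
  S: {b,c}  A: {b,c}  B: {b,c}

FIRST(B) = ["b", "c"]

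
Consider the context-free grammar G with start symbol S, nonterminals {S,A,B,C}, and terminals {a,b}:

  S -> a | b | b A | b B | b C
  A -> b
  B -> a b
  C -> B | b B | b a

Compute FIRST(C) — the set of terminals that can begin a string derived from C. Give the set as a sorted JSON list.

FIRST iteration:
pass 1:
  A via A→b: +{b}
  B via B→a b: +{a}
  C via C→B: +{a}
  C via C→b B: +{b}
  S via S→a: +{a}
  S via S→b: +{b}
  FIRST(S)={a,b}  FIRST(A)={b}  FIRST(B)={a}  FIRST(C)={a,b}
pass 2: done
  FIRST(S)={a,b}  FIRST(A)={b}  FIRST(B)={a}  FIRST(C)={a,b}

FIRST(C) = ["a", "b"]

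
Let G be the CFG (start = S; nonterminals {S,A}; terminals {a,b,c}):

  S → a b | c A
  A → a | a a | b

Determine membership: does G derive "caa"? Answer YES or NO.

Convert to CNF:
  S -> T0 T1 | T2 A
  A -> T0 T0 | a | b
  T0 -> a
  T1 -> b
  T2 -> c

CYK table (by increasing span):
  T[0,0] 'c' = {T2}  orig:{}
  T[1,1] 'a' = {A,T0}  orig:{A}
  T[2,2] 'a' = {A,T0}  orig:{A}
  T[0,1] 'ca' = {S}
  T[1,2] 'aa' = {A}
  T[0,2] 'caa' = {S}

S ∈ T[0,2] ⇒ YES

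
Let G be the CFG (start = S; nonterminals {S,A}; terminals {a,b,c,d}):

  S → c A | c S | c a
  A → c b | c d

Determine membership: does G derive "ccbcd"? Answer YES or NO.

CNF form of G:
  S -> T0 A | T0 S | T0 T3
  A -> T0 T1 | T0 T2
  T0 -> c
  T1 -> b
  T2 -> d
  T3 -> a

CYK fill:
  [0..0]={T0}  "c"  orig:{}
  [1..1]={T0}  "c"  orig:{}
  [2..2]={T1}  "b"  orig:{}
  [3..3]={T0}  "c"  orig:{}
  [4..4]={T2}  "d"  orig:{}
  [0..1]=∅  "cc"
  [1..2]={A}  "cb"
  [2..3]=∅  "bc"
  [3..4]={A}  "cd"
  [0..2]={S}  "ccb"
  [1..3]=∅  "cbc"
  [2..4]=∅  "bcd"
  [0..3]=∅  "ccbc"
  [1..4]=∅  "cbcd"
  [0..4]=∅  "ccbcd"

S ∉ T[0,4] ⇒ NO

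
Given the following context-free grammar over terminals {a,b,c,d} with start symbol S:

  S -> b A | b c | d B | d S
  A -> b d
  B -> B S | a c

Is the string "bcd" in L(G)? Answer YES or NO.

CNF form of G:
  S -> T0 A | T0 T3 | T1 B | T1 S
  A -> T0 T1
  B -> B S | T2 T3
  T0 -> b
  T1 -> d
  T2 -> a
  T3 -> c

Fill CYK table bottom-up:
  [0..0]={T0}  "b"  orig:{}
  [1..1]={T3}  "c"  orig:{}
  [2..2]={T1}  "d"  orig:{}
  [0..1]={S}  "bc"
  [1..2]=∅  "cd"
  [0..2]=∅  "bcd"

S ∉ T[0,2] ⇒ NO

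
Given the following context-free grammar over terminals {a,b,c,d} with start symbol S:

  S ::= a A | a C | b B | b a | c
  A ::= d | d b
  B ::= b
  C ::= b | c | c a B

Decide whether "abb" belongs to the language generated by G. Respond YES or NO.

Convert to CNF:
  S -> T1 B | T1 T3 | T3 A | T3 C | c
  A -> T0 T1 | d
  B -> b
  C -> T2 X4 | b | c
  T0 -> d
  T1 -> b
  T2 -> c
  T3 -> a
  X4 -> T3 B

CYK fill:
  cell(0,0) a: {T3}  orig:{}
  cell(1,1) b: {B,C,T1}  orig:{B,C}
  cell(2,2) b: {B,C,T1}  orig:{B,C}
  cell(0,1) ab: {S,X4}  orig:{S}
  cell(1,2) bb: {S}
  cell(0,2) abb: ∅

S ∉ T[0,2] ⇒ NO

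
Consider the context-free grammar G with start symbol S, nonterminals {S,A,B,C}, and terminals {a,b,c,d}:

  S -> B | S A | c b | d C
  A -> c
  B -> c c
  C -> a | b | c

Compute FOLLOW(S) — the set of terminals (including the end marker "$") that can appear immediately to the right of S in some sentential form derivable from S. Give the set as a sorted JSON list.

FIRST sets, iterate to fixpoint:
[1]
  A via A→c: +{c}
  B via B→c c: +{c}
  C via C→a: +{a}
  C via C→b: +{b}
  C via C→c: +{c}
  S via S→B: +{c}
  S via S→d C: +{d}
  FIRST(S)={c,d}  FIRST(A)={c}  FIRST(B)={c}  FIRST(C)={a,b,c}
[2] (stable)
  FIRST(S)={c,d}  FIRST(A)={c}  FIRST(B)={c}  FIRST(C)={a,b,c}

FOLLOW sets:
FOLLOW(S) := {$}
[1]
  S→B: FOLLOW(B) ⊇ FOLLOW(S) ⊇ {$}; new: +{$}
  S→S A: FOLLOW(S) ⊇ FIRST(A) = {c}; new: +{c}
  S→S A: FOLLOW(A) ⊇ FOLLOW(S) ⊇ {$,c}; new: +{$,c}
  S→d C: FOLLOW(C) ⊇ FOLLOW(S) ⊇ {$,c}; new: +{$,c}
  S: {$,c}  A: {$,c}  B: {$}  C: {$,c}
[2]
  S→B: FOLLOW(B) ⊇ FOLLOW(S) ⊇ {$,c}; new: +{c}
  S: {$,c}  A: {$,c}  B: {$,c}  C: {$,c}
[3] — fixpoint
  S: {$,c}  A: {$,c}  B: {$,c}  C: {$,c}

FOLLOW(S) = ["$", "c"]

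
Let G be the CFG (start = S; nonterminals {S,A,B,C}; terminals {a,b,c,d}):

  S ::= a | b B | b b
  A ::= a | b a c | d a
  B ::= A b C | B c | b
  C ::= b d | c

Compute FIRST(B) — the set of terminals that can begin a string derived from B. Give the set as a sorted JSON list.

FIRST sets, iterate to fixpoint:
iter 1:
  A via A→a: +{a}
  A via A→b a c: +{b}
  A via A→d a: +{d}
  B via B→A b C: +{a,b,d}
  C via C→b d: +{b}
  C via C→c: +{c}
  S via S→a: +{a}
  S via S→b B: +{b}
  FIRST(S)={a,b}  FIRST(A)={a,b,d}  FIRST(B)={a,b,d}  FIRST(C)={b,c}
iter 2: — fixpoint
  FIRST(S)={a,b}  FIRST(A)={a,b,d}  FIRST(B)={a,b,d}  FIRST(C)={b,c}

FIRST(B) = ["a", "b", "d"]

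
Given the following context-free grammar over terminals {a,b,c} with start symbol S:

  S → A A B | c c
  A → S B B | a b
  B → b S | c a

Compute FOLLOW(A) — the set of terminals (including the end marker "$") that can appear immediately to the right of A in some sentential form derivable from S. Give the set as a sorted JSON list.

FIRST sets, iterate to fixpoint:
[1]
  A via A→a b: +{a}
  B via B→b S: +{b}
  B via B→c a: +{c}
  S via S→A A B: +{a}
  S via S→c c: +{c}
  S: {a,c}  A: {a}  B: {b,c}
[2]
  A via A→S B B: +{c}
  S: {a,c}  A: {a,c}  B: {b,c}
[3] (stable)
  S: {a,c}  A: {a,c}  B: {b,c}

FOLLOW iteration:
FOLLOW(S) := {$}
pass 1:
  A→S B B: FOLLOW(S) ⊇ FIRST(B) = {b,c}; new: +{b,c}
  A→S B B: FOLLOW(B) ⊇ FIRST(B) = {b,c}; new: +{b,c}
  S→A A B: FOLLOW(A) ⊇ FIRST(A) = {a,c}; new: +{a,c}
  S→A A B: FOLLOW(A) ⊇ FIRST(B) = {b,c}; new: +{b}
  S→A A B: FOLLOW(B) ⊇ FOLLOW(S) ⊇ {$,b,c}; new: +{$}
  FOLLOW(S)={$,b,c}  FOLLOW(A)={a,b,c}  FOLLOW(B)={$,b,c}
pass 2:
  A→S B B: FOLLOW(B) ⊇ FOLLOW(A) ⊇ {a,b,c}; new: +{a}
  B→b S: FOLLOW(S) ⊇ FOLLOW(B) ⊇ {$,a,b,c}; new: +{a}
  FOLLOW(S)={$,a,b,c}  FOLLOW(A)={a,b,c}  FOLLOW(B)={$,a,b,c}
pass 3: (no change)
  FOLLOW(S)={$,a,b,c}  FOLLOW(A)={a,b,c}  FOLLOW(B)={$,a,b,c}

FOLLOW(A) = ["a", "b", "c"]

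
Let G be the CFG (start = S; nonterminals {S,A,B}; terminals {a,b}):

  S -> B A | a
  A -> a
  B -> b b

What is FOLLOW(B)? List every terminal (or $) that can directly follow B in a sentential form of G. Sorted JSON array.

FIRST sets, iterate to fixpoint:
round 1:
  A via A→a: +{a}
  B via B→b b: +{b}
  S via S→B A: +{b}
  S via S→a: +{a}
  S: {a,b}  A: {a}  B: {b}
round 2: (no change)
  S: {a,b}  A: {a}  B: {b}

FOLLOW sets:
seed FOLLOW(S) with $
round 1:
  S→B A: FOLLOW(B) ⊇ FIRST(A) = {a}; new: +{a}
  S→B A: FOLLOW(A) ⊇ FOLLOW(S) ⊇ {$}; new: +{$}
  FOLLOW[S]={$}  FOLLOW[A]={$}  FOLLOW[B]={a}
round 2: — fixpoint
  FOLLOW[S]={$}  FOLLOW[A]={$}  FOLLOW[B]={a}

FOLLOW(B) = ["a"]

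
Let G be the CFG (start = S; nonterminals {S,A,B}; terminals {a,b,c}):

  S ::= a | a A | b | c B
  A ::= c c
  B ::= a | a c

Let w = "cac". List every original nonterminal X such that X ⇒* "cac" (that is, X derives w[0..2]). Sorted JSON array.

CNF form of G:
  S -> T0 B | T1 A | a | b
  A -> T0 T0
  B -> T1 T0 | a
  T0 -> c
  T1 -> a

CYK fill (cells [i..j] with 0 ≤ i ≤ j ≤ 2 only):
  T[0,0] 'c' = {T0}  orig:{}
  T[1,1] 'a' = {B,S,T1}  orig:{B,S}
  T[2,2] 'c' = {T0}  orig:{}
  T[0,1] 'ca' = {S}
  T[1,2] 'ac' = {B}
  T[0,2] 'cac' = {S}

Original NTs in T[0,2] deriving "cac": ["S"]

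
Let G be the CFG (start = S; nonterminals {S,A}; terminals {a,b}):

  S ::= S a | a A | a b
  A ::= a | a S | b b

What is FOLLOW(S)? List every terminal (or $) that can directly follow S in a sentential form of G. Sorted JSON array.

FIRST iteration:
round 1:
  A via A→a: +{a}
  A via A→b b: +{b}
  S via S→a A: +{a}
  FIRST(S)={a}  FIRST(A)={a,b}
round 2: (stable)
  FIRST(S)={a}  FIRST(A)={a,b}

FOLLOW iteration:
initialize: $ ∈ FOLLOW(S)
pass 1:
  S→S a: FOLLOW(S) ⊇ FIRST(a) = {a}; new: +{a}
  S→a A: FOLLOW(A) ⊇ FOLLOW(S) ⊇ {$,a}; new: +{$,a}
  FOLLOW[S]={$,a}  FOLLOW[A]={$,a}
pass 2: — fixpoint
  FOLLOW[S]={$,a}  FOLLOW[A]={$,a}

FOLLOW(S) = ["$", "a"]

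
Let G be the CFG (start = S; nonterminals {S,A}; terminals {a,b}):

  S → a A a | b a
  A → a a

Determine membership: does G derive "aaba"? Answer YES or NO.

CNF form of G:
  S -> T0 X2 | T1 T0
  A -> T0 T0
  T0 -> a
  T1 -> b
  X2 -> A T0

CYK table (by increasing span):
  T[0,0] 'a' = {T0}  orig:{}
  T[1,1] 'a' = {T0}  orig:{}
  T[2,2] 'b' = {T1}  orig:{}
  T[3,3] 'a' = {T0}  orig:{}
  T[0,1] 'aa' = {A}
  T[1,2] 'ab' = ∅
  T[2,3] 'ba' = {S}
  T[0,2] 'aab' = ∅
  T[1,3] 'aba' = ∅
  T[0,3] 'aaba' = ∅

S ∉ T[0,3] ⇒ NO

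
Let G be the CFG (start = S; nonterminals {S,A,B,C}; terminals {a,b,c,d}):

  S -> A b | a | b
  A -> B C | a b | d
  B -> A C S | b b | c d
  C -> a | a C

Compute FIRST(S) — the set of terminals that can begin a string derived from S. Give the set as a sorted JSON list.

FIRST sets, iterate to fixpoint:
round 1:
  A via A→a b: +{a}
  A via A→d: +{d}
  B via B→A C S: +{a,d}
  B via B→b b: +{b}
  B via B→c d: +{c}
  C via C→a: +{a}
  S via S→A b: +{a,d}
  S via S→b: +{b}
  FIRST[S]={a,b,d}  FIRST[A]={a,d}  FIRST[B]={a,b,c,d}  FIRST[C]={a}
round 2:
  A via A→B C: +{b,c}
  S via S→A b: +{c}
  FIRST[S]={a,b,c,d}  FIRST[A]={a,b,c,d}  FIRST[B]={a,b,c,d}  FIRST[C]={a}
round 3: done
  FIRST[S]={a,b,c,d}  FIRST[A]={a,b,c,d}  FIRST[B]={a,b,c,d}  FIRST[C]={a}

FIRST(S) = ["a", "b", "c", "d"]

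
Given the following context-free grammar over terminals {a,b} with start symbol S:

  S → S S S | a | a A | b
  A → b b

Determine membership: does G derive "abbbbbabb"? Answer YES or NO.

CNF form of G:
  S -> S X2 | T1 A | a | b
  A -> T0 T0
  T0 -> b
  T1 -> a
  X2 -> S S

CYK fill:
  cell(0,0) a: {S,T1}  orig:{S}
  cell(1,1) b: {S,T0}  orig:{S}
  cell(2,2) b: {S,T0}  orig:{S}
  cell(3,3) b: {S,T0}  orig:{S}
  cell(4,4) b: {S,T0}  orig:{S}
  cell(5,5) b: {S,T0}  orig:{S}
  cell(6,6) a: {S,T1}  orig:{S}
  cell(7,7) b: {S,T0}  orig:{S}
  cell(8,8) b: {S,T0}  orig:{S}
  cell(0,1) ab: {X2}  orig:{}
  cell(1,2) bb: {A,X2}  orig:{A}
  cell(2,3) bb: {A,X2}  orig:{A}
  cell(3,4) bb: {A,X2}  orig:{A}
  cell(4,5) bb: {A,X2}  orig:{A}
  cell(5,6) ba: {X2}  orig:{}
  cell(6,7) ab: {X2}  orig:{}
  cell(7,8) bb: {A,X2}  orig:{A}
  cell(0,2) abb: {S}
  cell(1,3) bbb: {S}
  cell(2,4) bbb: {S}
  cell(3,5) bbb: {S}
  cell(4,6) bba: {S}
  cell(5,7) bab: {S}
  cell(6,8) abb: {S}
  cell(0,3) abbb: {X2}  orig:{}
  cell(1,4) bbbb: {X2}  orig:{}
  cell(2,5) bbbb: {X2}  orig:{}
  cell(3,6) bbba: {X2}  orig:{}
  cell(4,7) bbab: {X2}  orig:{}
  cell(5,8) babb: {X2}  orig:{}
  cell(0,4) abbbb: {S}
  cell(1,5) bbbbb: {S}
  cell(2,6) bbbba: {S}
  cell(3,7) bbbab: {S}
  cell(4,8) bbabb: {S}
  cell(0,5) abbbbb: {X2}  orig:{}
  cell(1,6) bbbbba: {X2}  orig:{}
  cell(2,7) bbbbab: {X2}  orig:{}
  cell(3,8) bbbabb: {X2}  orig:{}
  cell(0,6) abbbbba: {S}
  cell(1,7) bbbbbab: {S}
  cell(2,8) bbbbabb: {S}
  cell(0,7) abbbbbab: {X2}  orig:{}
  cell(1,8) bbbbbabb: {X2}  orig:{}
  cell(0,8) abbbbbabb: {S}

S ∈ T[0,8] ⇒ YES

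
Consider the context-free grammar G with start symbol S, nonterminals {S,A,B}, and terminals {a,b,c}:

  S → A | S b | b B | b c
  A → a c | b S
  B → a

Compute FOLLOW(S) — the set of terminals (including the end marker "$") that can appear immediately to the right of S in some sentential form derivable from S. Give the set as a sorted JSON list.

FIRST iteration:
iter 1:
  A via A→a c: +{a}
  A via A→b S: +{b}
  B via B→a: +{a}
  S via S→A: +{a,b}
  FIRST[S]={a,b}  FIRST[A]={a,b}  FIRST[B]={a}
iter 2: — fixpoint
  FIRST[S]={a,b}  FIRST[A]={a,b}  FIRST[B]={a}

FOLLOW sets:
FOLLOW(S) := {$}
[1]
  S→A: FOLLOW(A) ⊇ FOLLOW(S) ⊇ {$}; new: +{$}
  S→S b: FOLLOW(S) ⊇ FIRST(b) = {b}; new: +{b}
  S→b B: FOLLOW(B) ⊇ FOLLOW(S) ⊇ {$,b}; new: +{$,b}
  FOLLOW[S]={$,b}  FOLLOW[A]={$}  FOLLOW[B]={$,b}
[2]
  S→A: FOLLOW(A) ⊇ FOLLOW(S) ⊇ {$,b}; new: +{b}
  FOLLOW[S]={$,b}  FOLLOW[A]={$,b}  FOLLOW[B]={$,b}
[3] (no change)
  FOLLOW[S]={$,b}  FOLLOW[A]={$,b}  FOLLOW[B]={$,b}

FOLLOW(S) = ["$", "b"]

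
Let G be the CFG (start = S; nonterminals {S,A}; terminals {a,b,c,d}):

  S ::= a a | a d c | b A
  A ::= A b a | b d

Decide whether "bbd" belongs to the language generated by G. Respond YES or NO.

Convert to CNF:
  S -> T0 A | T1 T1 | T1 X5
  A -> A X4 | T0 T2
  T0 -> b
  T1 -> a
  T2 -> d
  T3 -> c
  X4 -> T0 T1
  X5 -> T2 T3

CYK table (by increasing span):
  [0..0]={T0}  "b"  orig:{}
  [1..1]={T0}  "b"  orig:{}
  [2..2]={T2}  "d"  orig:{}
  [0..1]=∅  "bb"
  [1..2]={A}  "bd"
  [0..2]={S}  "bbd"

S ∈ T[0,2] ⇒ YES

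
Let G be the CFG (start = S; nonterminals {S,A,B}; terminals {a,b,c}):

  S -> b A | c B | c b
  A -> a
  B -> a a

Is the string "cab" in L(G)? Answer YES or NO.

Convert to CNF:
  S -> T1 A | T2 B | T2 T1
  A -> a
  B -> T0 T0
  T0 -> a
  T1 -> b
  T2 -> c

CYK fill:
  [0..0]={T2}  "c"  orig:{}
  [1..1]={A,T0}  "a"  orig:{A}
  [2..2]={T1}  "b"  orig:{}
  [0..1]=∅  "ca"
  [1..2]=∅  "ab"
  [0..2]=∅  "cab"

S ∉ T[0,2] ⇒ NO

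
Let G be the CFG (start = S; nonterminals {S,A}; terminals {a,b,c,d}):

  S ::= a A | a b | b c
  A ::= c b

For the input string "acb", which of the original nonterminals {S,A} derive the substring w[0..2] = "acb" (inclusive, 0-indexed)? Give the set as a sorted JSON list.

CNF form of G:
  S -> T1 T0 | T2 A | T2 T1
  A -> T0 T1
  T0 -> c
  T1 -> b
  T2 -> a

CYK table (by increasing span), restricted to cells inside w[0..2]:
  cell(0,0) a: {T2}  orig:{}
  cell(1,1) c: {T0}  orig:{}
  cell(2,2) b: {T1}  orig:{}
  cell(0,1) ac: ∅
  cell(1,2) cb: {A}
  cell(0,2) acb: {S}

Original NTs in T[0,2] deriving "acb": ["S"]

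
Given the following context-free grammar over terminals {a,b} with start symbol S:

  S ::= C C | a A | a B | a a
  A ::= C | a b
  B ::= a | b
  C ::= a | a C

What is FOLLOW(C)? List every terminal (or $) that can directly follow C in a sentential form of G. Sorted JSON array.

FIRST sets, iterate to fixpoint:
pass 1:
  A via A→a b: +{a}
  B via B→a: +{a}
  B via B→b: +{b}
  C via C→a: +{a}
  S via S→C C: +{a}
  FIRST[S]={a}  FIRST[A]={a}  FIRST[B]={a,b}  FIRST[C]={a}
pass 2: (no change)
  FIRST[S]={a}  FIRST[A]={a}  FIRST[B]={a,b}  FIRST[C]={a}

FOLLOW sets:
seed FOLLOW(S) with $
[1]
  S→C C: FOLLOW(C) ⊇ FIRST(C) = {a}; new: +{a}
  S→C C: FOLLOW(C) ⊇ FOLLOW(S) ⊇ {$}; new: +{$}
  S→a A: FOLLOW(A) ⊇ FOLLOW(S) ⊇ {$}; new: +{$}
  S→a B: FOLLOW(B) ⊇ FOLLOW(S) ⊇ {$}; new: +{$}
  S: {$}  A: {$}  B: {$}  C: {$,a}
[2] — fixpoint
  S: {$}  A: {$}  B: {$}  C: {$,a}

FOLLOW(C) = ["$", "a"]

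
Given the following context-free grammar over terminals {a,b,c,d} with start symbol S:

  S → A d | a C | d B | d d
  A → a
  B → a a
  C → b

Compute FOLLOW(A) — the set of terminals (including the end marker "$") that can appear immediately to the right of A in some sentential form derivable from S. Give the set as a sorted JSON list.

FIRST sets, iterate to fixpoint:
iter 1:
  A via A→a: +{a}
  B via B→a a: +{a}
  C via C→b: +{b}
  S via S→A d: +{a}
  S via S→d B: +{d}
  S: {a,d}  A: {a}  B: {a}  C: {b}
iter 2: (no change)
  S: {a,d}  A: {a}  B: {a}  C: {b}

FOLLOW iteration:
seed FOLLOW(S) with $
iter 1:
  S→A d: FOLLOW(A) ⊇ FIRST(d) = {d}; new: +{d}
  S→a C: FOLLOW(C) ⊇ FOLLOW(S) ⊇ {$}; new: +{$}
  S→d B: FOLLOW(B) ⊇ FOLLOW(S) ⊇ {$}; new: +{$}
  FOLLOW(S)={$}  FOLLOW(A)={d}  FOLLOW(B)={$}  FOLLOW(C)={$}
iter 2: done
  FOLLOW(S)={$}  FOLLOW(A)={d}  FOLLOW(B)={$}  FOLLOW(C)={$}

FOLLOW(A) = ["d"]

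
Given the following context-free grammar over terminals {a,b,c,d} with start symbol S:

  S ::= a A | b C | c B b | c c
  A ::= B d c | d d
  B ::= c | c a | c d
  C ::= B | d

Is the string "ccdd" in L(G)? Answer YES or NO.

CNF form of G:
  S -> T1 T1 | T1 X5 | T2 A | T3 C
  A -> B X4 | T0 T0
  B -> T1 T0 | T1 T2 | c
  C -> T1 T0 | T1 T2 | c | d
  T0 -> d
  T1 -> c
  T2 -> a
  T3 -> b
  X4 -> T0 T1
  X5 -> B T3

Fill CYK table bottom-up:
  cell(0,0) c: {B,C,T1}  orig:{B,C}
  cell(1,1) c: {B,C,T1}  orig:{B,C}
  cell(2,2) d: {C,T0}  orig:{C}
  cell(3,3) d: {C,T0}  orig:{C}
  cell(0,1) cc: {S}
  cell(1,2) cd: {B,C}
  cell(2,3) dd: {A}
  cell(0,2) ccd: ∅
  cell(1,3) cdd: ∅
  cell(0,3) ccdd: ∅

S ∉ T[0,3] ⇒ NO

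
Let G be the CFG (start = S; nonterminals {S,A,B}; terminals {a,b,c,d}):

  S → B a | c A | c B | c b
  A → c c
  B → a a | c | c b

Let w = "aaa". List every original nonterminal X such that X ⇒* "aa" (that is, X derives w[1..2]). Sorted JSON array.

CNF form of G:
  S -> B T1 | T0 A | T0 B | T0 T2
  A -> T0 T0
  B -> T0 T2 | T1 T1 | c
  T0 -> c
  T1 -> a
  T2 -> b

CYK table (by increasing span) — only the sub-triangle for w[1..2]:
  cell(1,1) a: {T1}  orig:{}
  cell(2,2) a: {T1}  orig:{}
  cell(1,2) aa: {B}

Original NTs in T[1,2] deriving "aa": ["B"]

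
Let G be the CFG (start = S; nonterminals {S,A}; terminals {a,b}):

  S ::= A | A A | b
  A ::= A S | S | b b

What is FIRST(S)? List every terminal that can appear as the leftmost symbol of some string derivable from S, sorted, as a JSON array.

FIRST sets, iterate to fixpoint:
round 1:
  A via A→b b: +{b}
  S via S→A: +{b}
  S: {b}  A: {b}
round 2: done
  S: {b}  A: {b}

FIRST(S) = ["b"]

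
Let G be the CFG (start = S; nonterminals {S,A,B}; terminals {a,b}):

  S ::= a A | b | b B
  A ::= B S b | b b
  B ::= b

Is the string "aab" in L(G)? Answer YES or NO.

CNF form of G:
  S -> T0 B | T1 A | b
  A -> B X2 | T0 T0
  B -> b
  T0 -> b
  T1 -> a
  X2 -> S T0

CYK table (by increasing span):
  [0..0]={T1}  "a"  orig:{}
  [1..1]={T1}  "a"  orig:{}
  [2..2]={B,S,T0}  "b"  orig:{B,S}
  [0..1]=∅  "aa"
  [1..2]=∅  "ab"
  [0..2]=∅  "aab"

S ∉ T[0,2] ⇒ NO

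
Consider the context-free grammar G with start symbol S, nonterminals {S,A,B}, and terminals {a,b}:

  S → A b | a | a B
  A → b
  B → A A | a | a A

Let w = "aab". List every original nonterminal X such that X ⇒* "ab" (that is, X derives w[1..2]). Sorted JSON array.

CNF form of G:
  S -> A T1 | T0 B | a
  A -> b
  B -> A A | T0 A | a
  T0 -> a
  T1 -> b

CYK table (by increasing span), restricted to cells inside w[1..2]:
  cell(1,1) a: {B,S,T0}  orig:{B,S}
  cell(2,2) b: {A,T1}  orig:{A}
  cell(1,2) ab: {B}

Original NTs in T[1,2] deriving "ab": ["B"]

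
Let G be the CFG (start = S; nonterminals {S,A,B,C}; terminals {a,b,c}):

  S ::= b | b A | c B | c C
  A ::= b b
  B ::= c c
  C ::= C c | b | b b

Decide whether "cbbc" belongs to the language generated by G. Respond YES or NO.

Convert to CNF:
  S -> T0 A | T1 B | T1 C | b
  A -> T0 T0
  B -> T1 T1
  C -> C T1 | T0 T0 | b
  T0 -> b
  T1 -> c

CYK table (by increasing span):
  T[0,0] 'c' = {T1}  orig:{}
  T[1,1] 'b' = {C,S,T0}  orig:{C,S}
  T[2,2] 'b' = {C,S,T0}  orig:{C,S}
  T[3,3] 'c' = {T1}  orig:{}
  T[0,1] 'cb' = {S}
  T[1,2] 'bb' = {A,C}
  T[2,3] 'bc' = {C}
  T[0,2] 'cbb' = {S}
  T[1,3] 'bbc' = {C}
  T[0,3] 'cbbc' = {S}

S ∈ T[0,3] ⇒ YES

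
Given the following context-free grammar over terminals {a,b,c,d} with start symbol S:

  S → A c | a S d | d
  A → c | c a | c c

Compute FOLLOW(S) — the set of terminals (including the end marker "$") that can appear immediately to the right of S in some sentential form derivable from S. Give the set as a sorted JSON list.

Compute FIRST by fixpoint:
iter 1:
  A via A→c: +{c}
  S via S→A c: +{c}
  S via S→a S d: +{a}
  S via S→d: +{d}
  FIRST[S]={a,c,d}  FIRST[A]={c}
iter 2: done
  FIRST[S]={a,c,d}  FIRST[A]={c}

FOLLOW sets:
initialize: $ ∈ FOLLOW(S)
[1]
  S→A c: FOLLOW(A) ⊇ FIRST(c) = {c}; new: +{c}
  S→a S d: FOLLOW(S) ⊇ FIRST(d) = {d}; new: +{d}
  FOLLOW[S]={$,d}  FOLLOW[A]={c}
[2] — fixpoint
  FOLLOW[S]={$,d}  FOLLOW[A]={c}

FOLLOW(S) = ["$", "d"]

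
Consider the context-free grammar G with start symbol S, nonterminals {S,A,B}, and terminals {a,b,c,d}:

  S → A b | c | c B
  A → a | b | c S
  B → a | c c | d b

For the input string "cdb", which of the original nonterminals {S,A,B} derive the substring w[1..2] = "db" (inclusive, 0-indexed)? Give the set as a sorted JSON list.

CNF form of G:
  S -> A T2 | T0 B | c
  A -> T0 S | a | b
  B -> T0 T0 | T1 T2 | a
  T0 -> c
  T1 -> d
  T2 -> b

CYK table (by increasing span) (cells [i..j] with 1 ≤ i ≤ j ≤ 2 only):
  [1..1]={T1}  "d"  orig:{}
  [2..2]={A,T2}  "b"  orig:{A}
  [1..2]={B}  "db"

Original NTs in T[1,2] deriving "db": ["B"]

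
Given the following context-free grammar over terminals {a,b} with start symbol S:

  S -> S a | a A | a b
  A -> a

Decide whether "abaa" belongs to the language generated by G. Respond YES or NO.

Convert to CNF:
  S -> S T0 | T0 A | T0 T1
  A -> a
  T0 -> a
  T1 -> b

CYK table (by increasing span):
  T[0,0] 'a' = {A,T0}  orig:{A}
  T[1,1] 'b' = {T1}  orig:{}
  T[2,2] 'a' = {A,T0}  orig:{A}
  T[3,3] 'a' = {A,T0}  orig:{A}
  T[0,1] 'ab' = {S}
  T[1,2] 'ba' = ∅
  T[2,3] 'aa' = {S}
  T[0,2] 'aba' = {S}
  T[1,3] 'baa' = ∅
  T[0,3] 'abaa' = {S}

S ∈ T[0,3] ⇒ YES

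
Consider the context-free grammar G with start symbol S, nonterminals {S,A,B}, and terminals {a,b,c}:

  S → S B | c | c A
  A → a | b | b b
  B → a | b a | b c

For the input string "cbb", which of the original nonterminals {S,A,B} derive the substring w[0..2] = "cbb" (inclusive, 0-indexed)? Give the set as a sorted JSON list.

CNF form of G:
  S -> S B | T2 A | c
  A -> T0 T0 | a | b
  B -> T0 T1 | T0 T2 | a
  T0 -> b
  T1 -> a
  T2 -> c

CYK fill — only the sub-triangle for w[0..2]:
  T[0,0] 'c' = {S,T2}  orig:{S}
  T[1,1] 'b' = {A,T0}  orig:{A}
  T[2,2] 'b' = {A,T0}  orig:{A}
  T[0,1] 'cb' = {S}
  T[1,2] 'bb' = {A}
  T[0,2] 'cbb' = {S}

Original NTs in T[0,2] deriving "cbb": ["S"]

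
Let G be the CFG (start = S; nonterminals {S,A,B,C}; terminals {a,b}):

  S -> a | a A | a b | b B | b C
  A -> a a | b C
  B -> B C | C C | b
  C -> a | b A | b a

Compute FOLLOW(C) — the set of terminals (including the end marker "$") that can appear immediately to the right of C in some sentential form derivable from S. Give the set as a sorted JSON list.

Compute FIRST by fixpoint:
iter 1:
  A via A→a a: +{a}
  A via A→b C: +{b}
  B via B→b: +{b}
  C via C→a: +{a}
  C via C→b A: +{b}
  S via S→a: +{a}
  S via S→b B: +{b}
  S: {a,b}  A: {a,b}  B: {b}  C: {a,b}
iter 2:
  B via B→C C: +{a}
  S: {a,b}  A: {a,b}  B: {a,b}  C: {a,b}
iter 3: — fixpoint
  S: {a,b}  A: {a,b}  B: {a,b}  C: {a,b}

FOLLOW iteration:
initialize: $ ∈ FOLLOW(S)
pass 1:
  B→B C: FOLLOW(B) ⊇ FIRST(C) = {a,b}; new: +{a,b}
  B→B C: FOLLOW(C) ⊇ FOLLOW(B) ⊇ {a,b}; new: +{a,b}
  C→b A: FOLLOW(A) ⊇ FOLLOW(C) ⊇ {a,b}; new: +{a,b}
  S→a A: FOLLOW(A) ⊇ FOLLOW(S) ⊇ {$}; new: +{$}
  S→b B: FOLLOW(B) ⊇ FOLLOW(S) ⊇ {$}; new: +{$}
  S→b C: FOLLOW(C) ⊇ FOLLOW(S) ⊇ {$}; new: +{$}
  S: {$}  A: {$,a,b}  B: {$,a,b}  C: {$,a,b}
pass 2: (stable)
  S: {$}  A: {$,a,b}  B: {$,a,b}  C: {$,a,b}

FOLLOW(C) = ["$", "a", "b"]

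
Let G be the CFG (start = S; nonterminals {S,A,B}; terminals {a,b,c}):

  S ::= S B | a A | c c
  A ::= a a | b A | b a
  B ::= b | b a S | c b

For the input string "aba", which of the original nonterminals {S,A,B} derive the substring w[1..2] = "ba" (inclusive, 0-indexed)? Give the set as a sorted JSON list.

CNF form of G:
  S -> S B | T0 A | T2 T2
  A -> T0 T0 | T1 A | T1 T0
  B -> T1 X3 | T2 T1 | b
  T0 -> a
  T1 -> b
  T2 -> c
  X3 -> T0 S

CYK fill (cells [i..j] with 1 ≤ i ≤ j ≤ 2 only):
  [1..1]={B,T1}  "b"  orig:{B}
  [2..2]={T0}  "a"  orig:{}
  [1..2]={A}  "ba"

Original NTs in T[1,2] deriving "ba": ["A"]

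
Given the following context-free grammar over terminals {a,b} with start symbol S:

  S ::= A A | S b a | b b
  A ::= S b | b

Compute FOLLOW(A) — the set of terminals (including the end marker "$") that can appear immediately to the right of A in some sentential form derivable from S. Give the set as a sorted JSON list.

Compute FIRST by fixpoint:
iter 1:
  A via A→b: +{b}
  S via S→A A: +{b}
  FIRST(S)={b}  FIRST(A)={b}
iter 2: — fixpoint
  FIRST(S)={b}  FIRST(A)={b}

FOLLOW iteration:
seed FOLLOW(S) with $
[1]
  A→S b: FOLLOW(S) ⊇ FIRST(b) = {b}; new: +{b}
  S→A A: FOLLOW(A) ⊇ FIRST(A) = {b}; new: +{b}
  S→A A: FOLLOW(A) ⊇ FOLLOW(S) ⊇ {$,b}; new: +{$}
  S: {$,b}  A: {$,b}
[2] (stable)
  S: {$,b}  A: {$,b}

FOLLOW(A) = ["$", "b"]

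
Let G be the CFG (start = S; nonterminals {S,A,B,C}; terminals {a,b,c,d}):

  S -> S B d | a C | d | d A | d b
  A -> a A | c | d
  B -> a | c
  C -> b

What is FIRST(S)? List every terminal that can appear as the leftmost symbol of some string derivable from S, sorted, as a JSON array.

FIRST iteration:
round 1:
  A via A→a A: +{a}
  A via A→c: +{c}
  A via A→d: +{d}
  B via B→a: +{a}
  B via B→c: +{c}
  C via C→b: +{b}
  S via S→a C: +{a}
  S via S→d: +{d}
  FIRST(S)={a,d}  FIRST(A)={a,c,d}  FIRST(B)={a,c}  FIRST(C)={b}
round 2: done
  FIRST(S)={a,d}  FIRST(A)={a,c,d}  FIRST(B)={a,c}  FIRST(C)={b}

FIRST(S) = ["a", "d"]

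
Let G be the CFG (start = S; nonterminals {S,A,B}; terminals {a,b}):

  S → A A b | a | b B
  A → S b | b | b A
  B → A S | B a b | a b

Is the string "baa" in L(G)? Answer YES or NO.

CNF form of G:
  S -> A X3 | T0 B | a
  A -> S T0 | T0 A | b
  B -> A S | B X2 | T1 T0
  T0 -> b
  T1 -> a
  X2 -> T1 T0
  X3 -> A T0

Fill CYK table bottom-up:
  [0..0]={A,T0}  "b"  orig:{A}
  [1..1]={S,T1}  "a"  orig:{S}
  [2..2]={S,T1}  "a"  orig:{S}
  [0..1]={B}  "ba"
  [1..2]=∅  "aa"
  [0..2]=∅  "baa"

S ∉ T[0,2] ⇒ NO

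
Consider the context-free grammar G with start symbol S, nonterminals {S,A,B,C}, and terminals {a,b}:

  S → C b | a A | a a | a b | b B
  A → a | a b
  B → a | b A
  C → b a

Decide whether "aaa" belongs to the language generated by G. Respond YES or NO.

Convert to CNF:
  S -> C T1 | T0 A | T0 T0 | T0 T1 | T1 B
  A -> T0 T1 | a
  B -> T1 A | a
  C -> T1 T0
  T0 -> a
  T1 -> b

Fill CYK table bottom-up:
  T[0,0] 'a' = {A,B,T0}  orig:{A,B}
  T[1,1] 'a' = {A,B,T0}  orig:{A,B}
  T[2,2] 'a' = {A,B,T0}  orig:{A,B}
  T[0,1] 'aa' = {S}
  T[1,2] 'aa' = {S}
  T[0,2] 'aaa' = ∅

S ∉ T[0,2] ⇒ NO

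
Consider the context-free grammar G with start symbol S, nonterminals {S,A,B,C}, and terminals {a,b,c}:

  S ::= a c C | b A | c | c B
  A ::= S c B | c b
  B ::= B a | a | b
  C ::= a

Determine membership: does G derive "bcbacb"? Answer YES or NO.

Convert to CNF:
  S -> T0 B | T1 A | T2 X4 | c
  A -> S X3 | T0 T1
  B -> B T2 | a | b
  C -> a
  T0 -> c
  T1 -> b
  T2 -> a
  X3 -> T0 B
  X4 -> T0 C

CYK fill:
  cell(0,0) b: {B,T1}  orig:{B}
  cell(1,1) c: {S,T0}  orig:{S}
  cell(2,2) b: {B,T1}  orig:{B}
  cell(3,3) a: {B,C,T2}  orig:{B,C}
  cell(4,4) c: {S,T0}  orig:{S}
  cell(5,5) b: {B,T1}  orig:{B}
  cell(0,1) bc: ∅
  cell(1,2) cb: {A,S,X3}  orig:{A,S}
  cell(2,3) ba: {B}
  cell(3,4) ac: ∅
  cell(4,5) cb: {A,S,X3}  orig:{A,S}
  cell(0,2) bcb: {S}
  cell(1,3) cba: {S,X3}  orig:{S}
  cell(2,4) bac: ∅
  cell(3,5) acb: ∅
  cell(0,3) bcba: ∅
  cell(1,4) cbac: ∅
  cell(2,5) bacb: ∅
  cell(0,4) bcbac: ∅
  cell(1,5) cbacb: {A}
  cell(0,5) bcbacb: {S}

S ∈ T[0,5] ⇒ YES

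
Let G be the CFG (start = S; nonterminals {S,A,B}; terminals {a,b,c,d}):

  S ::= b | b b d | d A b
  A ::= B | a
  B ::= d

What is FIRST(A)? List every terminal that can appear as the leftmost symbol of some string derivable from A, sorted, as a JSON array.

FIRST sets, iterate to fixpoint:
pass 1:
  A via A→a: +{a}
  B via B→d: +{d}
  S via S→b: +{b}
  S via S→d A b: +{d}
  FIRST[S]={b,d}  FIRST[A]={a}  FIRST[B]={d}
pass 2:
  A via A→B: +{d}
  FIRST[S]={b,d}  FIRST[A]={a,d}  FIRST[B]={d}
pass 3: — fixpoint
  FIRST[S]={b,d}  FIRST[A]={a,d}  FIRST[B]={d}

FIRST(A) = ["a", "d"]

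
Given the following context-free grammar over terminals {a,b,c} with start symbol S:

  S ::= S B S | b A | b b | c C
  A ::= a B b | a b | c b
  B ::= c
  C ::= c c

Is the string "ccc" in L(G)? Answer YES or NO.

CNF form of G:
  S -> S X4 | T1 A | T1 T1 | T2 C
  A -> T0 T1 | T0 X3 | T2 T1
  B -> c
  C -> T2 T2
  T0 -> a
  T1 -> b
  T2 -> c
  X3 -> B T1
  X4 -> B S

Fill CYK table bottom-up:
  T[0,0] 'c' = {B,T2}  orig:{B}
  T[1,1] 'c' = {B,T2}  orig:{B}
  T[2,2] 'c' = {B,T2}  orig:{B}
  T[0,1] 'cc' = {C}
  T[1,2] 'cc' = {C}
  T[0,2] 'ccc' = {S}

S ∈ T[0,2] ⇒ YES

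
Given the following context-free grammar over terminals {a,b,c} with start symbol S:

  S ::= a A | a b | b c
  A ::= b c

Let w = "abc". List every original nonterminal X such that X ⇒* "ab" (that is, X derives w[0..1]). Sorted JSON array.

Convert to CNF:
  S -> T0 T1 | T2 A | T2 T0
  A -> T0 T1
  T0 -> b
  T1 -> c
  T2 -> a

CYK table (by increasing span) (cells [i..j] with 0 ≤ i ≤ j ≤ 1 only):
  cell(0,0) a: {T2}  orig:{}
  cell(1,1) b: {T0}  orig:{}
  cell(0,1) ab: {S}

Original NTs in T[0,1] deriving "ab": ["S"]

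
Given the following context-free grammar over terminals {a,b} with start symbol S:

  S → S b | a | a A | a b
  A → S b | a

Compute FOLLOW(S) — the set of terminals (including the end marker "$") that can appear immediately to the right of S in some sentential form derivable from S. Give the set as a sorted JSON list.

FIRST sets, iterate to fixpoint:
round 1:
  A via A→a: +{a}
  S via S→a: +{a}
  S: {a}  A: {a}
round 2: done
  S: {a}  A: {a}

FOLLOW sets:
initialize: $ ∈ FOLLOW(S)
round 1:
  A→S b: FOLLOW(S) ⊇ FIRST(b) = {b}; new: +{b}
  S→a A: FOLLOW(A) ⊇ FOLLOW(S) ⊇ {$,b}; new: +{$,b}
  S: {$,b}  A: {$,b}
round 2: done
  S: {$,b}  A: {$,b}

FOLLOW(S) = ["$", "b"]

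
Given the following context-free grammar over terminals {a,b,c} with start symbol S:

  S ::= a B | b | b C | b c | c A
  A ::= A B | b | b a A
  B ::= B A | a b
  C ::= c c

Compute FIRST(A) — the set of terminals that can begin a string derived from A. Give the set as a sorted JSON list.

FIRST iteration:
[1]
  A via A→b: +{b}
  B via B→a b: +{a}
  C via C→c c: +{c}
  S via S→a B: +{a}
  S via S→b: +{b}
  S via S→c A: +{c}
  S: {a,b,c}  A: {b}  B: {a}  C: {c}
[2] (no change)
  S: {a,b,c}  A: {b}  B: {a}  C: {c}

FIRST(A) = ["b"]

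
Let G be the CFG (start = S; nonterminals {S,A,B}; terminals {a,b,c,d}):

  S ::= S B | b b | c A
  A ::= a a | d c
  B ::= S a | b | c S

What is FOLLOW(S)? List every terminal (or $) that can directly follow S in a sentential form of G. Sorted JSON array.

FIRST iteration:
round 1:
  A via A→a a: +{a}
  A via A→d c: +{d}
  B via B→b: +{b}
  B via B→c S: +{c}
  S via S→b b: +{b}
  S via S→c A: +{c}
  S: {b,c}  A: {a,d}  B: {b,c}
round 2: (no change)
  S: {b,c}  A: {a,d}  B: {b,c}

FOLLOW sets:
seed FOLLOW(S) with $
pass 1:
  B→S a: FOLLOW(S) ⊇ FIRST(a) = {a}; new: +{a}
  S→S B: FOLLOW(S) ⊇ FIRST(B) = {b,c}; new: +{b,c}
  S→S B: FOLLOW(B) ⊇ FOLLOW(S) ⊇ {$,a,b,c}; new: +{$,a,b,c}
  S→c A: FOLLOW(A) ⊇ FOLLOW(S) ⊇ {$,a,b,c}; new: +{$,a,b,c}
  FOLLOW[S]={$,a,b,c}  FOLLOW[A]={$,a,b,c}  FOLLOW[B]={$,a,b,c}
pass 2: done
  FOLLOW[S]={$,a,b,c}  FOLLOW[A]={$,a,b,c}  FOLLOW[B]={$,a,b,c}

FOLLOW(S) = ["$", "a", "b", "c"]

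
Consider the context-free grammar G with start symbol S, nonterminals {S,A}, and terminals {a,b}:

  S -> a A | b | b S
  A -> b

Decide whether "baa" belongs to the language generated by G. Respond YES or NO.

Convert to CNF:
  S -> T0 A | T1 S | b
  A -> b
  T0 -> a
  T1 -> b

CYK fill:
  [0..0]={A,S,T1}  "b"  orig:{A,S}
  [1..1]={T0}  "a"  orig:{}
  [2..2]={T0}  "a"  orig:{}
  [0..1]=∅  "ba"
  [1..2]=∅  "aa"
  [0..2]=∅  "baa"

S ∉ T[0,2] ⇒ NO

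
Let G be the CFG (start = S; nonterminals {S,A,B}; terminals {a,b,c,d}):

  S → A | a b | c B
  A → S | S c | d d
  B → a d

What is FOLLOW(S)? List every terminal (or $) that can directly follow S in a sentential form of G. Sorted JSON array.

FIRST iteration:
[1]
  A via A→d d: +{d}
  B via B→a d: +{a}
  S via S→A: +{d}
  S via S→a b: +{a}
  S via S→c B: +{c}
  FIRST[S]={a,c,d}  FIRST[A]={d}  FIRST[B]={a}
[2]
  A via A→S: +{a,c}
  FIRST[S]={a,c,d}  FIRST[A]={a,c,d}  FIRST[B]={a}
[3] done
  FIRST[S]={a,c,d}  FIRST[A]={a,c,d}  FIRST[B]={a}

FOLLOW sets:
initialize: $ ∈ FOLLOW(S)
[1]
  A→S c: FOLLOW(S) ⊇ FIRST(c) = {c}; new: +{c}
  S→A: FOLLOW(A) ⊇ FOLLOW(S) ⊇ {$,c}; new: +{$,c}
  S→c B: FOLLOW(B) ⊇ FOLLOW(S) ⊇ {$,c}; new: +{$,c}
  FOLLOW[S]={$,c}  FOLLOW[A]={$,c}  FOLLOW[B]={$,c}
[2] (stable)
  FOLLOW[S]={$,c}  FOLLOW[A]={$,c}  FOLLOW[B]={$,c}

FOLLOW(S) = ["$", "c"]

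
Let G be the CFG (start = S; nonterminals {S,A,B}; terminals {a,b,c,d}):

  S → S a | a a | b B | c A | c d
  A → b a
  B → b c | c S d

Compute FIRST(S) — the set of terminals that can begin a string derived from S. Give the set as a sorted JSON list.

FIRST iteration:
iter 1:
  A via A→b a: +{b}
  B via B→b c: +{b}
  B via B→c S d: +{c}
  S via S→a a: +{a}
  S via S→b B: +{b}
  S via S→c A: +{c}
  S: {a,b,c}  A: {b}  B: {b,c}
iter 2: (stable)
  S: {a,b,c}  A: {b}  B: {b,c}

FIRST(S) = ["a", "b", "c"]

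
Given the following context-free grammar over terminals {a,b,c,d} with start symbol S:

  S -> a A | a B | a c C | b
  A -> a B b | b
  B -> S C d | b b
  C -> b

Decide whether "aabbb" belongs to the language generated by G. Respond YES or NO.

Convert to CNF:
  S -> T0 A | T0 B | T0 X6 | b
  A -> T0 X4 | b
  B -> S X5 | T1 T1
  C -> b
  T0 -> a
  T1 -> b
  T2 -> d
  T3 -> c
  X4 -> B T1
  X5 -> C T2
  X6 -> T3 C

CYK table (by increasing span):
  [0..0]={T0}  "a"  orig:{}
  [1..1]={T0}  "a"  orig:{}
  [2..2]={A,C,S,T1}  "b"  orig:{A,C,S}
  [3..3]={A,C,S,T1}  "b"  orig:{A,C,S}
  [4..4]={A,C,S,T1}  "b"  orig:{A,C,S}
  [0..1]=∅  "aa"
  [1..2]={S}  "ab"
  [2..3]={B}  "bb"
  [3..4]={B}  "bb"
  [0..2]=∅  "aab"
  [1..3]={S}  "abb"
  [2..4]={X4}  "bbb"  orig:{}
  [0..3]=∅  "aabb"
  [1..4]={A}  "abbb"
  [0..4]={S}  "aabbb"

S ∈ T[0,4] ⇒ YES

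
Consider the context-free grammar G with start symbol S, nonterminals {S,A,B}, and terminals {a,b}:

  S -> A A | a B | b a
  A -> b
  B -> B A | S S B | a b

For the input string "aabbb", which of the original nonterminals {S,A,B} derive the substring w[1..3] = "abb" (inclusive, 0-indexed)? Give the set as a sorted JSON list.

CNF form of G:
  S -> A A | T0 B | T1 T0
  A -> b
  B -> B A | S X2 | T0 T1
  T0 -> a
  T1 -> b
  X2 -> S B

Fill CYK table bottom-up (cells [i..j] with 1 ≤ i ≤ j ≤ 3 only):
  T[1,1] 'a' = {T0}  orig:{}
  T[2,2] 'b' = {A,T1}  orig:{A}
  T[3,3] 'b' = {A,T1}  orig:{A}
  T[1,2] 'ab' = {B}
  T[2,3] 'bb' = {S}
  T[1,3] 'abb' = {B}

Original NTs in T[1,3] deriving "abb": ["B"]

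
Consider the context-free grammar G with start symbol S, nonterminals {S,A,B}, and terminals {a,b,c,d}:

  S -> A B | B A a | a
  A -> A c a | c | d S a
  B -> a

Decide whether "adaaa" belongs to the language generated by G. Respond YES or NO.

CNF form of G:
  S -> A B | B X5 | a
  A -> A X3 | T2 X4 | c
  B -> a
  T0 -> c
  T1 -> a
  T2 -> d
  X3 -> T0 T1
  X4 -> S T1
  X5 -> A T1

CYK table (by increasing span):
  cell(0,0) a: {B,S,T1}  orig:{B,S}
  cell(1,1) d: {T2}  orig:{}
  cell(2,2) a: {B,S,T1}  orig:{B,S}
  cell(3,3) a: {B,S,T1}  orig:{B,S}
  cell(4,4) a: {B,S,T1}  orig:{B,S}
  cell(0,1) ad: ∅
  cell(1,2) da: ∅
  cell(2,3) aa: {X4}  orig:{}
  cell(3,4) aa: {X4}  orig:{}
  cell(0,2) ada: ∅
  cell(1,3) daa: {A}
  cell(2,4) aaa: ∅
  cell(0,3) adaa: ∅
  cell(1,4) daaa: {S,X5}  orig:{S}
  cell(0,4) adaaa: {S}

S ∈ T[0,4] ⇒ YES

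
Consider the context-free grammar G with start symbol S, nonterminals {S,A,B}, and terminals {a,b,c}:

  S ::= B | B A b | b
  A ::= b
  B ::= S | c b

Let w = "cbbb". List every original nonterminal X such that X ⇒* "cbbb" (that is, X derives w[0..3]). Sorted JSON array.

Convert to CNF:
  S -> B X3 | T1 T0 | b
  A -> b
  B -> B X2 | T1 T0 | b
  T0 -> b
  T1 -> c
  X2 -> A T0
  X3 -> A T0

Fill CYK table bottom-up (cells [i..j] with 0 ≤ i ≤ j ≤ 3 only):
  T[0,0] 'c' = {T1}  orig:{}
  T[1,1] 'b' = {A,B,S,T0}  orig:{A,B,S}
  T[2,2] 'b' = {A,B,S,T0}  orig:{A,B,S}
  T[3,3] 'b' = {A,B,S,T0}  orig:{A,B,S}
  T[0,1] 'cb' = {B,S}
  T[1,2] 'bb' = {X2,X3}  orig:{}
  T[2,3] 'bb' = {X2,X3}  orig:{}
  T[0,2] 'cbb' = ∅
  T[1,3] 'bbb' = {B,S}
  T[0,3] 'cbbb' = {B,S}

Original NTs in T[0,3] deriving "cbbb": ["B", "S"]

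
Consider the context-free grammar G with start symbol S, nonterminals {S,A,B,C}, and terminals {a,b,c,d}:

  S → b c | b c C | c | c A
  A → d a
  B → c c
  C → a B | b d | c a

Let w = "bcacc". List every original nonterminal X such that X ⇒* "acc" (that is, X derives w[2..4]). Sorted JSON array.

Convert to CNF:
  S -> T2 A | T3 T2 | T3 X4 | c
  A -> T0 T1
  B -> T2 T2
  C -> T1 B | T2 T1 | T3 T0
  T0 -> d
  T1 -> a
  T2 -> c
  T3 -> b
  X4 -> T2 C

CYK table (by increasing span) (cells [i..j] with 2 ≤ i ≤ j ≤ 4 only):
  T[2,2] 'a' = {T1}  orig:{}
  T[3,3] 'c' = {S,T2}  orig:{S}
  T[4,4] 'c' = {S,T2}  orig:{S}
  T[2,3] 'ac' = ∅
  T[3,4] 'cc' = {B}
  T[2,4] 'acc' = {C}

Original NTs in T[2,4] deriving "acc": ["C"]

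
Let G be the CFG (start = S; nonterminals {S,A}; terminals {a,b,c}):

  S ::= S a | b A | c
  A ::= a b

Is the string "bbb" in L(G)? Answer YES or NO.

Convert to CNF:
  S -> S T0 | T1 A | c
  A -> T0 T1
  T0 -> a
  T1 -> b

Fill CYK table bottom-up:
  cell(0,0) b: {T1}  orig:{}
  cell(1,1) b: {T1}  orig:{}
  cell(2,2) b: {T1}  orig:{}
  cell(0,1) bb: ∅
  cell(1,2) bb: ∅
  cell(0,2) bbb: ∅

S ∉ T[0,2] ⇒ NO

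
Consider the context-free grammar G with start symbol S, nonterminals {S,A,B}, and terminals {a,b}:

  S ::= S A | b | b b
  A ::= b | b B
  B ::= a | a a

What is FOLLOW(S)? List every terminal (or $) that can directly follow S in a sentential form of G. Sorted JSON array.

FIRST sets, iterate to fixpoint:
iter 1:
  A via A→b: +{b}
  B via B→a: +{a}
  S via S→b: +{b}
  FIRST(S)={b}  FIRST(A)={b}  FIRST(B)={a}
iter 2: — fixpoint
  FIRST(S)={b}  FIRST(A)={b}  FIRST(B)={a}

FOLLOW iteration:
seed FOLLOW(S) with $
[1]
  S→S A: FOLLOW(S) ⊇ FIRST(A) = {b}; new: +{b}
  S→S A: FOLLOW(A) ⊇ FOLLOW(S) ⊇ {$,b}; new: +{$,b}
  FOLLOW[S]={$,b}  FOLLOW[A]={$,b}  FOLLOW[B]={}
[2]
  A→b B: FOLLOW(B) ⊇ FOLLOW(A) ⊇ {$,b}; new: +{$,b}
  FOLLOW[S]={$,b}  FOLLOW[A]={$,b}  FOLLOW[B]={$,b}
[3] (no change)
  FOLLOW[S]={$,b}  FOLLOW[A]={$,b}  FOLLOW[B]={$,b}

FOLLOW(S) = ["$", "b"]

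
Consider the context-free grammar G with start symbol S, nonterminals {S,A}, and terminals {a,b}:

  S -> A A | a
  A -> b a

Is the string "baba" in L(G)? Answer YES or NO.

Convert to CNF:
  S -> A A | a
  A -> T0 T1
  T0 -> b
  T1 -> a

CYK table (by increasing span):
  [0..0]={T0}  "b"  orig:{}
  [1..1]={S,T1}  "a"  orig:{S}
  [2..2]={T0}  "b"  orig:{}
  [3..3]={S,T1}  "a"  orig:{S}
  [0..1]={A}  "ba"
  [1..2]=∅  "ab"
  [2..3]={A}  "ba"
  [0..2]=∅  "bab"
  [1..3]=∅  "aba"
  [0..3]={S}  "baba"

S ∈ T[0,3] ⇒ YES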